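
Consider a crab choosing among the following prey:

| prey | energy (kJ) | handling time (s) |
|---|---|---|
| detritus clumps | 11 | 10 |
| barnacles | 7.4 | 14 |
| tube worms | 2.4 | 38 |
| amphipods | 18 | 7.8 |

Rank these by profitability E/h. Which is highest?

In descending order of E/h:
amphipods: 18/7.8 = 2.31 kJ/s
detritus clumps: 11/10 = 1.1 kJ/s
barnacles: 7.4/14 = 0.529 kJ/s
tube worms: 2.4/38 = 0.0632 kJ/s

amphipods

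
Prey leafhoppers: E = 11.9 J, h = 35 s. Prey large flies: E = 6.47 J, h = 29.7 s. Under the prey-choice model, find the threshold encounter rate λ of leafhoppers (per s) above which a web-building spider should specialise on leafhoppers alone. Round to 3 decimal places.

At the threshold, the rate on leafhoppers alone equals the profitability of large flies: λ·11.9/(1 + λ·35) = 6.47/29.7 = 0.2178.
Rearranging, λ(11.9 − 0.2178×35) = 0.2178, so λ = 0.2178/4.275 = 0.05095 per s.

0.051 per s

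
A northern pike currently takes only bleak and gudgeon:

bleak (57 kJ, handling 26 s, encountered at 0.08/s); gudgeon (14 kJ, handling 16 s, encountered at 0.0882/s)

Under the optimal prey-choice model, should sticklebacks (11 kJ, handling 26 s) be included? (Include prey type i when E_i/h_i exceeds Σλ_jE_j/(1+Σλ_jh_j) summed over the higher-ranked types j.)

No

On bleak and gudgeon alone, R = ΣλE/(1+Σλh) = 5.795/4.491 = 1.29 kJ/s.
sticklebacks: E/h = 11/26 = 0.4231 kJ/s.
0.4231 < 1.29, so adding sticklebacks would lower the average — exclude it.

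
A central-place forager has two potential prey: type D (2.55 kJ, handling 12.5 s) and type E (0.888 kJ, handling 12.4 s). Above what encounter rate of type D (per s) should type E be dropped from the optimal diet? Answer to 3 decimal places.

0.043 per s

The zero-one rule: include type E iff E₂/h₂ > λE₁/(1+λh₁). Equality gives the switch point.
λE₁h₂ = E₂ + λE₂h₁ ⇒ λ = E₂/(E₁h₂ − E₂h₁) = 0.888/(31.62 − 11.1) = 0.04327 per s.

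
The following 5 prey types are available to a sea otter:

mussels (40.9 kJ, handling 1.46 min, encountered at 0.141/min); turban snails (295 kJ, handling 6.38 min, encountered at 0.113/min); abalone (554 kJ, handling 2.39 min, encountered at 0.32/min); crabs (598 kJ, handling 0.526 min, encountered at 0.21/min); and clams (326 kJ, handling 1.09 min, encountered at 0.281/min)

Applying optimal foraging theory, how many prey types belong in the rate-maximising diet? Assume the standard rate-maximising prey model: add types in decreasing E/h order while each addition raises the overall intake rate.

Rank by E/h (kJ/min): crabs 1.14e+03, clams 299, abalone 232, turban snails 46.2, mussels 28. Include each in turn until the next type's E/h falls below the running intake rate.
Rate on top 1: 113.1. clams: 299 > 113.1 → include.
Rate on top 2: 153.3. abalone: 232 > 153.3 → include.
Rate on top 3: 180.8. turban snails: 46.2 < 180.8 → exclude; stop.
Optimal diet: crabs, clams, abalone — 3 of 5 types.

3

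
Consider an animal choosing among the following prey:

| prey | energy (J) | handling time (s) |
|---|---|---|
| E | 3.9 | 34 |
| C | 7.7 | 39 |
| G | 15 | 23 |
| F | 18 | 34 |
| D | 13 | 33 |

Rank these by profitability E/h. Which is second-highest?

Profitability E/h (J/s): E = 3.9/34 = 0.115, C = 7.7/39 = 0.197, G = 15/23 = 0.652, F = 18/34 = 0.529, D = 13/33 = 0.394.
Ranked: G > F > D > C > E.

F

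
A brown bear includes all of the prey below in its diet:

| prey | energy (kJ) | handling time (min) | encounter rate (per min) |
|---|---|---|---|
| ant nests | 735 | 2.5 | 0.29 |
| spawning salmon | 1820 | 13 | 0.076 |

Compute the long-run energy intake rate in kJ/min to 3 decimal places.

R = Σλ_iE_i / (1 + Σλ_ih_i)
Numerator: 0.29×735 + 0.076×1820 = 351.5
Denominator: 1 + 0.29×2.5 + 0.076×13 = 2.713
R = 351.5/2.713 = 129.6 kJ/min

129.550 kJ/min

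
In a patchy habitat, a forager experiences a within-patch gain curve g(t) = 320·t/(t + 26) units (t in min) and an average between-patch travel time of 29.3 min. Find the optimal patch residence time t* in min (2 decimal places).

By the marginal value theorem, leave when the instantaneous gain rate g'(t) equals the habitat-wide average g(t)/(T + t).
g'(t) = 320·26/(t + 26)². Setting 320·26/(t+26)² = 320t/[(t+26)(29.3+t)] gives 26(29.3+t) = t(t+26), so t² = 26×29.3 = 761.8.
t* = √761.8 = 27.6 min.

27.60 min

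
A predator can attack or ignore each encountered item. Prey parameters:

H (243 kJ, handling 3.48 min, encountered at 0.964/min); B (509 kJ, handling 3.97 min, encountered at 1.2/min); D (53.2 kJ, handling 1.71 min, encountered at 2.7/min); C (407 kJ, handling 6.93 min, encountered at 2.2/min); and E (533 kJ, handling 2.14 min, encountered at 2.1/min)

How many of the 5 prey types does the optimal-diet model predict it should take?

1

Profitabilities (E/h, kJ/min): E 249, B 128, H 69.8, C 58.7, D 31.1. Add prey in this order while the next type's profitability exceeds the intake rate on those already taken.
Rate on top 1: 203.7. B: 128 < 203.7 → exclude; stop.
Optimal diet: E — 1 of 5 types.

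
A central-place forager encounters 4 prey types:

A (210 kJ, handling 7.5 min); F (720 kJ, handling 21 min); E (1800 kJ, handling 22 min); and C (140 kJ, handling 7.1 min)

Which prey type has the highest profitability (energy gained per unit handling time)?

In descending order of E/h:
E: 1800/22 = 81.8 kJ/min
F: 720/21 = 34.3 kJ/min
A: 210/7.5 = 28 kJ/min
C: 140/7.1 = 19.7 kJ/min

E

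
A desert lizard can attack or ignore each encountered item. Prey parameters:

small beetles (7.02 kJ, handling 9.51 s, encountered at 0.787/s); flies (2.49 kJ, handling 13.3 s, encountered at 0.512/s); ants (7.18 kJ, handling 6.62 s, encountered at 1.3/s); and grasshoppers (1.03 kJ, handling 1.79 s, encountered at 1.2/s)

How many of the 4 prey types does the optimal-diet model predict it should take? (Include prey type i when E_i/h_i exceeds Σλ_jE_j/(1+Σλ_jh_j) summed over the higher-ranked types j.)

1

Rank by E/h (kJ/s): ants 1.08, small beetles 0.738, grasshoppers 0.575, flies 0.187. Include each in turn until the next type's E/h falls below the running intake rate.
Rate on top 1: 0.9717. small beetles: 0.738 < 0.9717 → exclude; stop.
Optimal diet: ants — 1 of 4 types.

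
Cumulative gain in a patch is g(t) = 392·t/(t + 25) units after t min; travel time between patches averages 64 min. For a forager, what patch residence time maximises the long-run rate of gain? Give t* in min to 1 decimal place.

Optimal t* satisfies g'(t*) = g(t*)/(T + t*).
g'(t) = 392·25/(t + 25)². Setting 392·25/(t+25)² = 392t/[(t+25)(64+t)] gives 25(64+t) = t(t+25), so t² = 25×64 = 1600.
t* = √1600 = 40 min.

40.0 min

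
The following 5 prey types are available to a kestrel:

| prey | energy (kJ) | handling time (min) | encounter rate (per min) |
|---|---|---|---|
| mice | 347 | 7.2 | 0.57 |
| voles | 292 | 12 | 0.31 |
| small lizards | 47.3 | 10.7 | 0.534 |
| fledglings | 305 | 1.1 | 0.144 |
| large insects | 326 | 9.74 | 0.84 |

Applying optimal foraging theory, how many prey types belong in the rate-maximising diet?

2

Profitabilities (E/h, kJ/min): fledglings 277, mice 48.2, large insects 33.5, voles 24.3, small lizards 4.42. Add prey in this order while the next type's profitability exceeds the intake rate on those already taken.
Rate on top 1: 37.91. mice: 48.2 > 37.91 → include.
Rate on top 2: 45.93. large insects: 33.5 < 45.93 → exclude; stop.
Optimal diet: fledglings, mice — 2 of 5 types.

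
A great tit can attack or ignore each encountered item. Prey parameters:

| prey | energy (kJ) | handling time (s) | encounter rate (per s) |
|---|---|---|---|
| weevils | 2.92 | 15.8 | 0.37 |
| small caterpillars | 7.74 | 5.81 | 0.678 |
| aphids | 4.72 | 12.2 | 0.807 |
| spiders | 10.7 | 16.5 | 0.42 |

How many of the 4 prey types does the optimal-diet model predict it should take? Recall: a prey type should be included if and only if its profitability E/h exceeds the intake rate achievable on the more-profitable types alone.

1

Rank by E/h (kJ/s): small caterpillars 1.33, spiders 0.648, aphids 0.387, weevils 0.185. Include each in turn until the next type's E/h falls below the running intake rate.
Rate on top 1: 1.062. spiders: 0.648 < 1.062 → exclude; stop.
Optimal diet: small caterpillars — 1 of 4 types.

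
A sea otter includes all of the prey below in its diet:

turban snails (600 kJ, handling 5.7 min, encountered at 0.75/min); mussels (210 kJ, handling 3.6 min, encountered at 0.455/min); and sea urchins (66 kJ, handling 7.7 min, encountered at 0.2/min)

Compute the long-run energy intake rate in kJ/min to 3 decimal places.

66.101 kJ/min

Energy encountered per unit search time: 0.75×600 + 0.455×210 + 0.2×66 = 558.8 kJ/min.
Handling time per unit search time: 0.75×5.7 + 0.455×3.6 + 0.2×7.7 = 7.453.
Rate = 558.8/(1 + 7.453) = 66.1 kJ/min.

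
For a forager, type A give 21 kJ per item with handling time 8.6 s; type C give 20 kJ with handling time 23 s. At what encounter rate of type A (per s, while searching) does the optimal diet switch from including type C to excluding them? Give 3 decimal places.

At the threshold, the rate on type A alone equals the profitability of type C: λ·21/(1 + λ·8.6) = 20/23 = 0.8696.
Rearranging, λ(21 − 0.8696×8.6) = 0.8696, so λ = 0.8696/13.52 = 0.06431 per s.

0.064 per s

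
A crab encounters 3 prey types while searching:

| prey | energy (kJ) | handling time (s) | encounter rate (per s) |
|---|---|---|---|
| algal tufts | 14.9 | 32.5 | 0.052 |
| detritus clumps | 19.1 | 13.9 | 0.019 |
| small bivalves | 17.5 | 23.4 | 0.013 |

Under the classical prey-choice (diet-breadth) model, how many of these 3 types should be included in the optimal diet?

3

E/h in descending order: detritus clumps 1.37, small bivalves 0.748, algal tufts 0.458 kJ/s. The optimal diet is the largest prefix of this list for which every included type satisfies E_i/h_i > R on the types above it.
Rate on top 1: 0.2871. small bivalves: 0.748 > 0.2871 → include.
Rate on top 2: 0.3765. algal tufts: 0.458 > 0.3765 → include.
Optimal diet: detritus clumps, small bivalves, algal tufts — 3 of 3 types.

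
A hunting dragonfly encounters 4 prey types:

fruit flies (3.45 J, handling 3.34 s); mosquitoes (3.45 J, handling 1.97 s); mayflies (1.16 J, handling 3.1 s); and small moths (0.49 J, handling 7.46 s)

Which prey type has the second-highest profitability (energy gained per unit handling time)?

In descending order of E/h:
mosquitoes: 3.45/1.97 = 1.75 J/s
fruit flies: 3.45/3.34 = 1.03 J/s
mayflies: 1.16/3.1 = 0.374 J/s
small moths: 0.49/7.46 = 0.0657 J/s

fruit flies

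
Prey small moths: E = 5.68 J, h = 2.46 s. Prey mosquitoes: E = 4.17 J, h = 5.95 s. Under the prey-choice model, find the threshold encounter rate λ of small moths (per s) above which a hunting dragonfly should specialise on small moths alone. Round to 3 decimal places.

0.177 per s

At the threshold, the rate on small moths alone equals the profitability of mosquitoes: λ·5.68/(1 + λ·2.46) = 4.17/5.95 = 0.7008.
Rearranging, λ(5.68 − 0.7008×2.46) = 0.7008, so λ = 0.7008/3.956 = 0.1772 per s.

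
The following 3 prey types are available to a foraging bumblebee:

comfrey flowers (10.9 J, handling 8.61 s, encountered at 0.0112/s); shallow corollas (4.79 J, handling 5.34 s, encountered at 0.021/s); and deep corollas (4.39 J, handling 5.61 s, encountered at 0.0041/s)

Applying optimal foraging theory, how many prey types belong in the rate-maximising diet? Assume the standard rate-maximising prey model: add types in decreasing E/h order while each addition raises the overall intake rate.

3

Rank by E/h (J/s): comfrey flowers 1.27, shallow corollas 0.897, deep corollas 0.783. Include each in turn until the next type's E/h falls below the running intake rate.
Rate on top 1: 0.1113. shallow corollas: 0.897 > 0.1113 → include.
Rate on top 2: 0.1842. deep corollas: 0.783 > 0.1842 → include.
Optimal diet: comfrey flowers, shallow corollas, deep corollas — 3 of 3 types.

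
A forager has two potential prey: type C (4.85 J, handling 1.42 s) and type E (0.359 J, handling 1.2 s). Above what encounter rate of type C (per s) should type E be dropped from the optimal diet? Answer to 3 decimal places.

The zero-one rule: include type E iff E₂/h₂ > λE₁/(1+λh₁). Equality gives the switch point.
λE₁h₂ = E₂ + λE₂h₁ ⇒ λ = E₂/(E₁h₂ − E₂h₁) = 0.359/(5.82 − 0.5098) = 0.06761 per s.

0.068 per s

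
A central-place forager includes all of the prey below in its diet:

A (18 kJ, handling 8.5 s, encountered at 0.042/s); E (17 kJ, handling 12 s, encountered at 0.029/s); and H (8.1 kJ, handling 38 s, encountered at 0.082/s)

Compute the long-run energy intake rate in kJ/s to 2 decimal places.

Energy encountered per unit search time: 0.042×18 + 0.029×17 + 0.082×8.1 = 1.913 kJ/s.
Handling time per unit search time: 0.042×8.5 + 0.029×12 + 0.082×38 = 3.821.
Rate = 1.913/(1 + 3.821) = 0.3968 kJ/s.

0.40 kJ/s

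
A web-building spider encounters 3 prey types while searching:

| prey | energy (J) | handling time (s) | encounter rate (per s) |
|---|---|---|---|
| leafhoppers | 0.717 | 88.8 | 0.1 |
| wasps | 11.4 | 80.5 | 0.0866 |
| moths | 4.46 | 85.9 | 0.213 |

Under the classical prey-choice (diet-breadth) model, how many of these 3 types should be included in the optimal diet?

1

E/h in descending order: wasps 0.142, moths 0.0519, leafhoppers 0.00807 J/s. The optimal diet is the largest prefix of this list for which every included type satisfies E_i/h_i > R on the types above it.
Rate on top 1: 0.1238. moths: 0.0519 < 0.1238 → exclude; stop.
Optimal diet: wasps — 1 of 3 types.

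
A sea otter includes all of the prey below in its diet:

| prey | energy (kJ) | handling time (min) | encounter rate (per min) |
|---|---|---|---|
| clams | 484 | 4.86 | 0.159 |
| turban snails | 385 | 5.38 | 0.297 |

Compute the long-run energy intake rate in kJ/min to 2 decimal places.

R = Σλ_iE_i / (1 + Σλ_ih_i)
Numerator: 0.159×484 + 0.297×385 = 191.3
Denominator: 1 + 0.159×4.86 + 0.297×5.38 = 3.371
R = 191.3/3.371 = 56.76 kJ/min

56.76 kJ/min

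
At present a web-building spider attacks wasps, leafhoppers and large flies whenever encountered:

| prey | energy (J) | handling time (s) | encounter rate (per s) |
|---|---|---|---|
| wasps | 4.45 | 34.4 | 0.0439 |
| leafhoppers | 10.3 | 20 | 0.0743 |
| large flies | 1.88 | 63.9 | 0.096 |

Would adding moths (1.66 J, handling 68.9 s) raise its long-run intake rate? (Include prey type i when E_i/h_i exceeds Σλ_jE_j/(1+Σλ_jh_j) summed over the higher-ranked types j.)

No

Current rate: (0.0439×4.45 + 0.0743×10.3 + 0.096×1.88)/(1 + 0.0439×34.4 + 0.0743×20 + 0.096×63.9) = 0.1126 J/s.
moths: E/h = 1.66/68.9 = 0.02409 J/s.
0.02409 < 0.1126, so adding moths would lower the average — exclude it.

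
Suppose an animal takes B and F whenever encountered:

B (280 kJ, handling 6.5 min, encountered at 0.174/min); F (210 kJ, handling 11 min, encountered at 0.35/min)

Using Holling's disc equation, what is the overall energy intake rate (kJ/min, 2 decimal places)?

20.43 kJ/min

R = (0.174×280 + 0.35×210) / (1 + 0.174×6.5 + 0.35×11) = 122.2/5.981 = 20.43 kJ/min.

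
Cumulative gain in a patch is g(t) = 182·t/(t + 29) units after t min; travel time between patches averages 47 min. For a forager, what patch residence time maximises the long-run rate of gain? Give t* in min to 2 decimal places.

Optimal t* satisfies g'(t*) = g(t*)/(T + t*).
g'(t) = 182·29/(t + 29)². Setting 182·29/(t+29)² = 182t/[(t+29)(47+t)] gives 29(47+t) = t(t+29), so t² = 29×47 = 1363.
t* = √1363 = 36.92 min.

36.92 min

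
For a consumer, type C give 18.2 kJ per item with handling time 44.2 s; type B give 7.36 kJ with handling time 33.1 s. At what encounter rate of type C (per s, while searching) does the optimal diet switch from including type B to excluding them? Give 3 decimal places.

0.027 per s

Drop type B once their profitability E₂/h₂ falls below the rate achievable on type C alone: E₂/h₂ = λE₁/(1 + λh₁).
Solve for λ: λE₁h₂ = E₂(1 + λh₁) → λ(E₁h₂ − E₂h₁) = E₂ → λ = E₂/(E₁h₂ − E₂h₁).
λ = 7.36/(18.2×33.1 − 7.36×44.2) = 7.36/277.1 = 0.02656 per s.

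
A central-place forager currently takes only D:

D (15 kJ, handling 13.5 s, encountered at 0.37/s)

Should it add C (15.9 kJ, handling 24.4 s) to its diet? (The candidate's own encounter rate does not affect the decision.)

No

Intake rate on the current diet: R = (0.37×15) / (1 + 0.37×13.5) = 5.55/5.995 = 0.9258 kJ/s.
C: E/h = 15.9/24.4 = 0.6516 kJ/s.
0.6516 < 0.9258, so adding C would lower the average — exclude it.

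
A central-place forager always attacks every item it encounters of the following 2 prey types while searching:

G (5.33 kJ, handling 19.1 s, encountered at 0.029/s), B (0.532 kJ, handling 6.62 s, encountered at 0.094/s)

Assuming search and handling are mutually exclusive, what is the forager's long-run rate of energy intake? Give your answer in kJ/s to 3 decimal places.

0.094 kJ/s

R = (0.029×5.33 + 0.094×0.532) / (1 + 0.029×19.1 + 0.094×6.62) = 0.2046/2.176 = 0.09401 kJ/s.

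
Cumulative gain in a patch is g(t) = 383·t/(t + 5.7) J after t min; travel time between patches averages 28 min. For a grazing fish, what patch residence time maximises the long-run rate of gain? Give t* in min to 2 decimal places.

Maximise g(t)/(T+t): set derivative to zero → g'(t)(T+t) = g(t).
g'(t) = 383·5.7/(t + 5.7)². Setting 383·5.7/(t+5.7)² = 383t/[(t+5.7)(28+t)] gives 5.7(28+t) = t(t+5.7), so t² = 5.7×28 = 159.6.
t* = √159.6 = 12.63 min.

12.63 min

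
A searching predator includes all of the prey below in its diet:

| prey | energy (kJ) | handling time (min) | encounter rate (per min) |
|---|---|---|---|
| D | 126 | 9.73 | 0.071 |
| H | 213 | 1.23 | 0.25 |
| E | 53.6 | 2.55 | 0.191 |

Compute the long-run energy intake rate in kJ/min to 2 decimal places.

R = Σλ_iE_i / (1 + Σλ_ih_i)
Numerator: 0.071×126 + 0.25×213 + 0.191×53.6 = 72.43
Denominator: 1 + 0.071×9.73 + 0.25×1.23 + 0.191×2.55 = 2.485
R = 72.43/2.485 = 29.14 kJ/min

29.14 kJ/min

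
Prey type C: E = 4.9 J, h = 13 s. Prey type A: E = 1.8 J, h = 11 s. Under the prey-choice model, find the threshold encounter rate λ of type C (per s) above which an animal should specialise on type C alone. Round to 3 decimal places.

0.059 per s

At the threshold, the rate on type C alone equals the profitability of type A: λ·4.9/(1 + λ·13) = 1.8/11 = 0.1636.
Rearranging, λ(4.9 − 0.1636×13) = 0.1636, so λ = 0.1636/2.773 = 0.05902 per s.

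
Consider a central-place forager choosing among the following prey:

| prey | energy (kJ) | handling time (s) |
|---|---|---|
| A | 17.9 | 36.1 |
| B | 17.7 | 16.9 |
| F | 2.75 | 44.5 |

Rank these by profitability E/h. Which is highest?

B

Profitability E/h (kJ/s): A = 17.9/36.1 = 0.496, B = 17.7/16.9 = 1.05, F = 2.75/44.5 = 0.0618.
Ranked: B > A > F.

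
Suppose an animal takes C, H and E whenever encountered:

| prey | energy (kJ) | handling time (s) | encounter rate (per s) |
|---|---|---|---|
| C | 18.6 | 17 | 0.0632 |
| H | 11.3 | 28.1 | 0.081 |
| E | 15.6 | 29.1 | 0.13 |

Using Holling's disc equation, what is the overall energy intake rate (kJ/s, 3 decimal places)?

0.506 kJ/s

Energy encountered per unit search time: 0.0632×18.6 + 0.081×11.3 + 0.13×15.6 = 4.119 kJ/s.
Handling time per unit search time: 0.0632×17 + 0.081×28.1 + 0.13×29.1 = 7.134.
Rate = 4.119/(1 + 7.134) = 0.5064 kJ/s.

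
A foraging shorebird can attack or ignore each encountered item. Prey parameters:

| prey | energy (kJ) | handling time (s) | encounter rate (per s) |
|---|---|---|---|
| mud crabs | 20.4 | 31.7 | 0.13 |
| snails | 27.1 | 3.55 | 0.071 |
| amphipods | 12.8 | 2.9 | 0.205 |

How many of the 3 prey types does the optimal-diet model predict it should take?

2

Profitabilities (E/h, kJ/s): snails 7.63, amphipods 4.41, mud crabs 0.644. Add prey in this order while the next type's profitability exceeds the intake rate on those already taken.
Rate on top 1: 1.537. amphipods: 4.41 > 1.537 → include.
Rate on top 2: 2.463. mud crabs: 0.644 < 2.463 → exclude; stop.
Optimal diet: snails, amphipods — 2 of 3 types.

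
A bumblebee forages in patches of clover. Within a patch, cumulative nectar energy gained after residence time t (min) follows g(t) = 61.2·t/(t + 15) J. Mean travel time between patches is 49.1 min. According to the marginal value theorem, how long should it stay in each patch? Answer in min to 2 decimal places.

Optimal t* satisfies g'(t*) = g(t*)/(T + t*).
g'(t) = 61.2·15/(t + 15)². Setting 61.2·15/(t+15)² = 61.2t/[(t+15)(49.1+t)] gives 15(49.1+t) = t(t+15), so t² = 15×49.1 = 736.5.
t* = √736.5 = 27.14 min.

27.14 min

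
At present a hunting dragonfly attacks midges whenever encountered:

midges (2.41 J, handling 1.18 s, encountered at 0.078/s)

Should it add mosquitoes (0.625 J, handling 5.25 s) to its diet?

No

On midges alone, R = ΣλE/(1+Σλh) = 0.188/1.092 = 0.1721 J/s.
Profitability of mosquitoes: 0.625/5.25 = 0.119 J/s.
0.119 < 0.1721, so adding mosquitoes would lower the average — exclude it.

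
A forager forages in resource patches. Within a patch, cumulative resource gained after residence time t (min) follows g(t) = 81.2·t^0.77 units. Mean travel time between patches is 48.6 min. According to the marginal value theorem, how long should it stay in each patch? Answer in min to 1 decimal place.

162.7 min

Optimal t* satisfies g'(t*) = g(t*)/(T + t*).
g'(t) = 0.77·81.2·t^-0.23. Setting 0.77·81.2·t^-0.23 = 81.2·t^0.77/(48.6+t) gives 0.77(48.6+t) = t, so 0.23·t = 0.77×48.6.
t* = 0.77×48.6/0.23 = 162.7 min.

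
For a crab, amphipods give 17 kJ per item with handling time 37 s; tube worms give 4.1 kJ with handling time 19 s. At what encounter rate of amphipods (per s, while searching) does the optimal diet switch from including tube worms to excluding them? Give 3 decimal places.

The zero-one rule: include tube worms iff E₂/h₂ > λE₁/(1+λh₁). Equality gives the switch point.
λE₁h₂ = E₂ + λE₂h₁ ⇒ λ = E₂/(E₁h₂ − E₂h₁) = 4.1/(323 − 151.7) = 0.02393 per s.

0.024 per s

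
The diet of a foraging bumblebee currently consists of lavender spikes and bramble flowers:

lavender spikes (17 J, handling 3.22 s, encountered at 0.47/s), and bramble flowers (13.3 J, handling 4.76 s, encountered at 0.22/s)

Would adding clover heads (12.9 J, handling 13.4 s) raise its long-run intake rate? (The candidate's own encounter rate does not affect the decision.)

On lavender spikes and bramble flowers alone, R = ΣλE/(1+Σλh) = 10.92/3.561 = 3.066 J/s.
clover heads: E/h = 12.9/13.4 = 0.9627 J/s.
Since 0.9627 < R, time spent handling clover heads is better spent searching.

No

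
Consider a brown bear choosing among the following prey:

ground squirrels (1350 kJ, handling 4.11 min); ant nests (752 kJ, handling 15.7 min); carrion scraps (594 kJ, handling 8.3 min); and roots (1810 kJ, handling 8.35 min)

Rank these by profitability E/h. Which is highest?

Profitability E/h (kJ/min): ground squirrels = 1350/4.11 = 328, ant nests = 752/15.7 = 47.9, carrion scraps = 594/8.3 = 71.6, roots = 1810/8.35 = 217.
Ranked: ground squirrels > roots > carrion scraps > ant nests.

ground squirrels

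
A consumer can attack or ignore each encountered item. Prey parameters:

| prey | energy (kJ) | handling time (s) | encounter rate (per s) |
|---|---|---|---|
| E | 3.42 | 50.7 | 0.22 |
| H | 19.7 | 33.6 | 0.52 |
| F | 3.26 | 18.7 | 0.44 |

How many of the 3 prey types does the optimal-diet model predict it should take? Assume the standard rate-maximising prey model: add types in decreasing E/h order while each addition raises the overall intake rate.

1

E/h in descending order: H 0.586, F 0.174, E 0.0675 kJ/s. The optimal diet is the largest prefix of this list for which every included type satisfies E_i/h_i > R on the types above it.
Rate on top 1: 0.5546. F: 0.174 < 0.5546 → exclude; stop.
Optimal diet: H — 1 of 3 types.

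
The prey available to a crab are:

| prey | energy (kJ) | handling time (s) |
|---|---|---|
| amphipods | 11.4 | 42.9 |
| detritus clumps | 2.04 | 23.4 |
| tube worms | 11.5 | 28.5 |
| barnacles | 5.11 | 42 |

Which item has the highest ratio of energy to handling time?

tube worms

Profitability E/h (kJ/s): amphipods = 11.4/42.9 = 0.266, detritus clumps = 2.04/23.4 = 0.0872, tube worms = 11.5/28.5 = 0.404, barnacles = 5.11/42 = 0.122.
Ranked: tube worms > amphipods > barnacles > detritus clumps.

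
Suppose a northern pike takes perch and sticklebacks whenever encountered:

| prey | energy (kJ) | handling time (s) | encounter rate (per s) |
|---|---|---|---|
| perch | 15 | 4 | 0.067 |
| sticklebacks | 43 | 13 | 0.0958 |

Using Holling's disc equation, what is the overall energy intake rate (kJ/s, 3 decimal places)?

2.039 kJ/s

Energy encountered per unit search time: 0.067×15 + 0.0958×43 = 5.124 kJ/s.
Handling time per unit search time: 0.067×4 + 0.0958×13 = 1.513.
Rate = 5.124/(1 + 1.513) = 2.039 kJ/s.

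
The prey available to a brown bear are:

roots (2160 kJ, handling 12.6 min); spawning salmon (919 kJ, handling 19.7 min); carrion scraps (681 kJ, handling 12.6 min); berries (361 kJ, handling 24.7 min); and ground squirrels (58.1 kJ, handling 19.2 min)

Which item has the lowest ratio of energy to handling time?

ground squirrels

In descending order of E/h:
roots: 2160/12.6 = 171 kJ/min
carrion scraps: 681/12.6 = 54 kJ/min
spawning salmon: 919/19.7 = 46.6 kJ/min
berries: 361/24.7 = 14.6 kJ/min
ground squirrels: 58.1/19.2 = 3.03 kJ/min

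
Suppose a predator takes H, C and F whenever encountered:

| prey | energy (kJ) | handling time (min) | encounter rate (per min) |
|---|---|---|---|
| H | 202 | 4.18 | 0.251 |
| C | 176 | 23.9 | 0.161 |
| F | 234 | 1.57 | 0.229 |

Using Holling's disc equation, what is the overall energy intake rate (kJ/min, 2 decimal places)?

21.20 kJ/min

Energy encountered per unit search time: 0.251×202 + 0.161×176 + 0.229×234 = 132.6 kJ/min.
Handling time per unit search time: 0.251×4.18 + 0.161×23.9 + 0.229×1.57 = 5.257.
Rate = 132.6/(1 + 5.257) = 21.2 kJ/min.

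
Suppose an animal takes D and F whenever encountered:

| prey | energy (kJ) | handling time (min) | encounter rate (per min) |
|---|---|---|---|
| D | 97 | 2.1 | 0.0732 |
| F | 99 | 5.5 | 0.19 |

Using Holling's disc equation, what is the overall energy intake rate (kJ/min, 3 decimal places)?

Energy encountered per unit search time: 0.0732×97 + 0.19×99 = 25.91 kJ/min.
Handling time per unit search time: 0.0732×2.1 + 0.19×5.5 = 1.199.
Rate = 25.91/(1 + 1.199) = 11.78 kJ/min.

11.784 kJ/min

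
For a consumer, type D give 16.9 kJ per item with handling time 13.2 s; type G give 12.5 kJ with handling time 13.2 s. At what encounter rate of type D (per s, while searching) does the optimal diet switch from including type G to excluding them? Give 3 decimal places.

0.215 per s

Drop type G once their profitability E₂/h₂ falls below the rate achievable on type D alone: E₂/h₂ = λE₁/(1 + λh₁).
Solve for λ: λE₁h₂ = E₂(1 + λh₁) → λ(E₁h₂ − E₂h₁) = E₂ → λ = E₂/(E₁h₂ − E₂h₁).
λ = 12.5/(16.9×13.2 − 12.5×13.2) = 12.5/58.08 = 0.2152 per s.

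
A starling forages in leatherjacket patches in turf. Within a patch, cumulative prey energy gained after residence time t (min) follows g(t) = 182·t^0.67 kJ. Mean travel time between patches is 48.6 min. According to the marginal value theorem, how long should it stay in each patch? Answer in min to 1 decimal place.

98.7 min

By the marginal value theorem, leave when the instantaneous gain rate g'(t) equals the habitat-wide average g(t)/(T + t).
g'(t) = 0.67·182·t^-0.33. Setting 0.67·182·t^-0.33 = 182·t^0.67/(48.6+t) gives 0.67(48.6+t) = t, so 0.33·t = 0.67×48.6.
t* = 0.67×48.6/0.33 = 98.67 min.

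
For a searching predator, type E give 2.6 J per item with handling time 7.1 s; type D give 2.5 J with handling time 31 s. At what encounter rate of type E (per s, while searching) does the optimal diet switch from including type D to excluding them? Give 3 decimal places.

Drop type D once their profitability E₂/h₂ falls below the rate achievable on type E alone: E₂/h₂ = λE₁/(1 + λh₁).
Solve for λ: λE₁h₂ = E₂(1 + λh₁) → λ(E₁h₂ − E₂h₁) = E₂ → λ = E₂/(E₁h₂ − E₂h₁).
λ = 2.5/(2.6×31 − 2.5×7.1) = 2.5/62.85 = 0.03978 per s.

0.040 per s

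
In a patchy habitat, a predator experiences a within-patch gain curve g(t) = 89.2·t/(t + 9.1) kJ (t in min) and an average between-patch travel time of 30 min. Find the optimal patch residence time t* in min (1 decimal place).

16.5 min

By the marginal value theorem, leave when the instantaneous gain rate g'(t) equals the habitat-wide average g(t)/(T + t).
g'(t) = 89.2·9.1/(t + 9.1)². Setting 89.2·9.1/(t+9.1)² = 89.2t/[(t+9.1)(30+t)] gives 9.1(30+t) = t(t+9.1), so t² = 9.1×30 = 273.
t* = √273 = 16.52 min.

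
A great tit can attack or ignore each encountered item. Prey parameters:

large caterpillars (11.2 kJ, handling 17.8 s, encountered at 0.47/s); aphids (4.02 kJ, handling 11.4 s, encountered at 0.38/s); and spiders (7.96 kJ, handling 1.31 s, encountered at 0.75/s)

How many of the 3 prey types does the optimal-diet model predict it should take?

1

E/h in descending order: spiders 6.08, large caterpillars 0.629, aphids 0.353 kJ/s. The optimal diet is the largest prefix of this list for which every included type satisfies E_i/h_i > R on the types above it.
Rate on top 1: 3.011. large caterpillars: 0.629 < 3.011 → exclude; stop.
Optimal diet: spiders — 1 of 3 types.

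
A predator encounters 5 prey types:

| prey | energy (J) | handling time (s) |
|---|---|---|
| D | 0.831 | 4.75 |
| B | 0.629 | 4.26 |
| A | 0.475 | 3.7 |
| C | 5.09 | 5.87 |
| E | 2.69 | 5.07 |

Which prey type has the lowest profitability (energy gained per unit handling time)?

A

Profitability E/h (J/s): D = 0.831/4.75 = 0.175, B = 0.629/4.26 = 0.148, A = 0.475/3.7 = 0.128, C = 5.09/5.87 = 0.867, E = 2.69/5.07 = 0.531.
Ranked: C > E > D > B > A.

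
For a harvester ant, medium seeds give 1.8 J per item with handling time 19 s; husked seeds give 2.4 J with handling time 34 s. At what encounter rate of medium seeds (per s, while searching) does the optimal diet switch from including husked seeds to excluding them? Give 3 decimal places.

The zero-one rule: include husked seeds iff E₂/h₂ > λE₁/(1+λh₁). Equality gives the switch point.
λE₁h₂ = E₂ + λE₂h₁ ⇒ λ = E₂/(E₁h₂ − E₂h₁) = 2.4/(61.2 − 45.6) = 0.1538 per s.

0.154 per s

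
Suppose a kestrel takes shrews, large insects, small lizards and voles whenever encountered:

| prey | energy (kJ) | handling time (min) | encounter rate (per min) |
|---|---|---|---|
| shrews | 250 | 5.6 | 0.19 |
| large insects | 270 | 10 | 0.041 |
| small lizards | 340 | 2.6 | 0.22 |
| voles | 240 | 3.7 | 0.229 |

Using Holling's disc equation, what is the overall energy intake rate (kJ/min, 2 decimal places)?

48.37 kJ/min

Energy encountered per unit search time: 0.19×250 + 0.041×270 + 0.22×340 + 0.229×240 = 188.3 kJ/min.
Handling time per unit search time: 0.19×5.6 + 0.041×10 + 0.22×2.6 + 0.229×3.7 = 2.893.
Rate = 188.3/(1 + 2.893) = 48.37 kJ/min.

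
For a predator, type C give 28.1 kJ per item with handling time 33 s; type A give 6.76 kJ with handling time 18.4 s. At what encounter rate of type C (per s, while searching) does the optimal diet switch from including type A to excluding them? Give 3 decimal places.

0.023 per s

Drop type A once their profitability E₂/h₂ falls below the rate achievable on type C alone: E₂/h₂ = λE₁/(1 + λh₁).
Solve for λ: λE₁h₂ = E₂(1 + λh₁) → λ(E₁h₂ − E₂h₁) = E₂ → λ = E₂/(E₁h₂ − E₂h₁).
λ = 6.76/(28.1×18.4 − 6.76×33) = 6.76/294 = 0.023 per s.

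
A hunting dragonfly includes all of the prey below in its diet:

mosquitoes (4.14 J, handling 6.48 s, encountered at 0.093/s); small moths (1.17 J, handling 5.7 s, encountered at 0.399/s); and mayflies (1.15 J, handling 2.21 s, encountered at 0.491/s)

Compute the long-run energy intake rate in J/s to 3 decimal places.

R = Σλ_iE_i / (1 + Σλ_ih_i)
Numerator: 0.093×4.14 + 0.399×1.17 + 0.491×1.15 = 1.417
Denominator: 1 + 0.093×6.48 + 0.399×5.7 + 0.491×2.21 = 4.962
R = 1.417/4.962 = 0.2855 J/s

0.285 J/s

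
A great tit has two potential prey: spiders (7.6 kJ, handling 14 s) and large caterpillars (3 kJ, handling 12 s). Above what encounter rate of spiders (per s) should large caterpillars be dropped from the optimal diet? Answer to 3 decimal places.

The zero-one rule: include large caterpillars iff E₂/h₂ > λE₁/(1+λh₁). Equality gives the switch point.
λE₁h₂ = E₂ + λE₂h₁ ⇒ λ = E₂/(E₁h₂ − E₂h₁) = 3/(91.2 − 42) = 0.06098 per s.

0.061 per s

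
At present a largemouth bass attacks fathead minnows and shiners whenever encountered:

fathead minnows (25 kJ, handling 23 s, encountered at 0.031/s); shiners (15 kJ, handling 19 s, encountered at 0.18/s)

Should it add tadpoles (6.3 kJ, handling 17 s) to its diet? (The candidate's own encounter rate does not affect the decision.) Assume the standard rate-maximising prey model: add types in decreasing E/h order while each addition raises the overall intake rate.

No

Current rate: (0.031×25 + 0.18×15)/(1 + 0.031×23 + 0.18×19) = 0.677 kJ/s.
tadpoles: E/h = 6.3/17 = 0.3706 kJ/s.
Since 0.3706 < R, time spent handling tadpoles is better spent searching.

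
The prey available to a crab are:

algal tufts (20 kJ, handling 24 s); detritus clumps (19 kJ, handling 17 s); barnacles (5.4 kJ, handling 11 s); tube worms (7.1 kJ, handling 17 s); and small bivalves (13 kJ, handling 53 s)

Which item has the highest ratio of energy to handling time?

detritus clumps

Profitability E/h (kJ/s): algal tufts = 20/24 = 0.833, detritus clumps = 19/17 = 1.12, barnacles = 5.4/11 = 0.491, tube worms = 7.1/17 = 0.418, small bivalves = 13/53 = 0.245.
Ranked: detritus clumps > algal tufts > barnacles > tube worms > small bivalves.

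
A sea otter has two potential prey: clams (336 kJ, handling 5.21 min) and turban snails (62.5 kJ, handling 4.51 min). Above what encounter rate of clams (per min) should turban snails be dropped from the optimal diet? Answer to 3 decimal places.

Drop turban snails once their profitability E₂/h₂ falls below the rate achievable on clams alone: E₂/h₂ = λE₁/(1 + λh₁).
Solve for λ: λE₁h₂ = E₂(1 + λh₁) → λ(E₁h₂ − E₂h₁) = E₂ → λ = E₂/(E₁h₂ − E₂h₁).
λ = 62.5/(336×4.51 − 62.5×5.21) = 62.5/1190 = 0.05253 per min.

0.053 per min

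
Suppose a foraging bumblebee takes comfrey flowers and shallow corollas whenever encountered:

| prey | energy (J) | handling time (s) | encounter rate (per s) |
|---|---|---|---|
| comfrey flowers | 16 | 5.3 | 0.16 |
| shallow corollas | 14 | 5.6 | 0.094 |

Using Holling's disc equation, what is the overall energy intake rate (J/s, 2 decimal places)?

1.63 J/s

Energy encountered per unit search time: 0.16×16 + 0.094×14 = 3.876 J/s.
Handling time per unit search time: 0.16×5.3 + 0.094×5.6 = 1.374.
Rate = 3.876/(1 + 1.374) = 1.632 J/s.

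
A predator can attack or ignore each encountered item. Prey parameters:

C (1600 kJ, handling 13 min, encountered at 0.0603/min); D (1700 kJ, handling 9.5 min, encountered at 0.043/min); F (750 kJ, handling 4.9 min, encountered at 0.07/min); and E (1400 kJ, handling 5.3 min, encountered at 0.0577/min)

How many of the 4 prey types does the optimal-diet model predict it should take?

E/h in descending order: E 264, D 179, F 153, C 123 kJ/min. The optimal diet is the largest prefix of this list for which every included type satisfies E_i/h_i > R on the types above it.
Rate on top 1: 61.86. D: 179 > 61.86 → include.
Rate on top 2: 89.76. F: 153 > 89.76 → include.
Rate on top 3: 100.3. C: 123 > 100.3 → include.
Optimal diet: E, D, F, C — 4 of 4 types.

4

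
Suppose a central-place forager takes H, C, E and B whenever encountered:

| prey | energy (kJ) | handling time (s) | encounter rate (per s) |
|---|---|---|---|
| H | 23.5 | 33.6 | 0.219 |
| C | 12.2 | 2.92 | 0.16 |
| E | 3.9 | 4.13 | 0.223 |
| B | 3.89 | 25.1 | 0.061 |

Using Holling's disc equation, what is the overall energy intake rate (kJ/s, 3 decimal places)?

0.728 kJ/s

R = Σλ_iE_i / (1 + Σλ_ih_i)
Numerator: 0.219×23.5 + 0.16×12.2 + 0.223×3.9 + 0.061×3.89 = 8.205
Denominator: 1 + 0.219×33.6 + 0.16×2.92 + 0.223×4.13 + 0.061×25.1 = 11.28
R = 8.205/11.28 = 0.7276 kJ/s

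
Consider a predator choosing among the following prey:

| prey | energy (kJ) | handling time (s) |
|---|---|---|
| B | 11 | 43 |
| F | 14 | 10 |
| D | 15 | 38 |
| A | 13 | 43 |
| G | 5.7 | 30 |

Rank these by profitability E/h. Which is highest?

In descending order of E/h:
F: 14/10 = 1.4 kJ/s
D: 15/38 = 0.395 kJ/s
A: 13/43 = 0.302 kJ/s
B: 11/43 = 0.256 kJ/s
G: 5.7/30 = 0.19 kJ/s

F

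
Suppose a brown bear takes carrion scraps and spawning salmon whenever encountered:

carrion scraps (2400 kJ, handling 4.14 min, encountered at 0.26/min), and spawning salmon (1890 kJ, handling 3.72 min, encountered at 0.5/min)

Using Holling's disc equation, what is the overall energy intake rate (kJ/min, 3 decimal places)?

398.588 kJ/min

R = Σλ_iE_i / (1 + Σλ_ih_i)
Numerator: 0.26×2400 + 0.5×1890 = 1569
Denominator: 1 + 0.26×4.14 + 0.5×3.72 = 3.936
R = 1569/3.936 = 398.6 kJ/min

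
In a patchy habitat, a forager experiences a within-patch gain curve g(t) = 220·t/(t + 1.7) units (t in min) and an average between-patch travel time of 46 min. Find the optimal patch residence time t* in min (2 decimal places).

By the marginal value theorem, leave when the instantaneous gain rate g'(t) equals the habitat-wide average g(t)/(T + t).
g'(t) = 220·1.7/(t + 1.7)². Setting 220·1.7/(t+1.7)² = 220t/[(t+1.7)(46+t)] gives 1.7(46+t) = t(t+1.7), so t² = 1.7×46 = 78.2.
t* = √78.2 = 8.843 min.

8.84 min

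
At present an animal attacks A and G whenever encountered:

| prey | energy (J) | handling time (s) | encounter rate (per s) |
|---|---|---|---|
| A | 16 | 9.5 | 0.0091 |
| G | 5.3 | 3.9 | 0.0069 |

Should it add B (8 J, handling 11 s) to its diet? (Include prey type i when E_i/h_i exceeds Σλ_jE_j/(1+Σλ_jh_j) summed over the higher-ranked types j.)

Current rate: (0.0091×16 + 0.0069×5.3)/(1 + 0.0091×9.5 + 0.0069×3.9) = 0.1636 J/s.
Profitability of B: 8/11 = 0.7273 J/s.
0.7273 > 0.1636, so adding B raises the average — include it.

Yes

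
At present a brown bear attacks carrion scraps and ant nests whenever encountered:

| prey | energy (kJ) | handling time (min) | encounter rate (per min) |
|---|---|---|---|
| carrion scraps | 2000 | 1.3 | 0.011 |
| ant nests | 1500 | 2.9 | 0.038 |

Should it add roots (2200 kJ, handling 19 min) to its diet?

Yes

On carrion scraps and ant nests alone, R = ΣλE/(1+Σλh) = 79/1.125 = 70.25 kJ/min.
Profitability of roots: 2200/19 = 115.8 kJ/min.
Since 115.8 > R, including roots increases the long-run rate.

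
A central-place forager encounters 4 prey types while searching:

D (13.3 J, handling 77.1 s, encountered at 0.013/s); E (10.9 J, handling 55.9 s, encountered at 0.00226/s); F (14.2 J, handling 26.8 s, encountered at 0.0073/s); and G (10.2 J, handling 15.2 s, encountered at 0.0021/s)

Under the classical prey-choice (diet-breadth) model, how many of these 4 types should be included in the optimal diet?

4

E/h in descending order: G 0.671, F 0.53, E 0.195, D 0.173 J/s. The optimal diet is the largest prefix of this list for which every included type satisfies E_i/h_i > R on the types above it.
Rate on top 1: 0.02076. F: 0.53 > 0.02076 → include.
Rate on top 2: 0.1019. E: 0.195 > 0.1019 → include.
Rate on top 3: 0.1106. D: 0.173 > 0.1106 → include.
Optimal diet: G, F, E, D — 4 of 4 types.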